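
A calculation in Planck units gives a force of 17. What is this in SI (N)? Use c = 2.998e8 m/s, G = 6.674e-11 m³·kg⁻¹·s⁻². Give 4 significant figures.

One Planck force: F_P = c⁴/G = 1.210e44 N.
17 × 1.210e44 N = 2.058e45 N

2.058e45 N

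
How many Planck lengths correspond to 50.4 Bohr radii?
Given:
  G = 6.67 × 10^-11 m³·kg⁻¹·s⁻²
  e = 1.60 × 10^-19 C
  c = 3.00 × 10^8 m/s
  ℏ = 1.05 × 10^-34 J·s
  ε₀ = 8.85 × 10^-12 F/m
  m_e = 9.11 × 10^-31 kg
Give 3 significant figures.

1.65 × 10^26

Bohr radius: a₀ = 4πε₀ℏ²/(m_e e²) = 5.26 × 10^-11 m
Planck length: ℓ_P = √(ℏG/c³) = 1.61 × 10^-35 m
50.4 × 5.26 × 10^-11 / 1.61 × 10^-35 = 1.65 × 10^26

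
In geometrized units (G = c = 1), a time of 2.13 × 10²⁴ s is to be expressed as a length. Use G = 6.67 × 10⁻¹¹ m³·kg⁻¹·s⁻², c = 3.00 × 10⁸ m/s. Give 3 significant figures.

Time → length via c.
2.13 × 10²⁴ s × (c) = 6.39 × 10³² m

6.39 × 10³² m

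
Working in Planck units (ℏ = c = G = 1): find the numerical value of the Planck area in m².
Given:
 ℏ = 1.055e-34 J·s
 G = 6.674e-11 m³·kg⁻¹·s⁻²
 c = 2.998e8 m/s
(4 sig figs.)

The unique combination of the constants set to 1 with dimensions of area is A_P = ℏG/c³.
  = 7.041e-45 / 2.695e25
  = 2.613e-70 m²

2.613e-70 m²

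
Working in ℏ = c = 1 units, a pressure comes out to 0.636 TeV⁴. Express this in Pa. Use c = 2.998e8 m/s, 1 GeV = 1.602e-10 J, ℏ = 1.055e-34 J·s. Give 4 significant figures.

1.324e49 Pa

Pressure is [E]/[L]³ = [E]⁴/(ℏc)³.
1 GeV⁴ → 1/(ℏc)³ × (1 GeV in J)⁴ = 2.082e37 Pa.
Convert the energy scale: 0.636 TeV⁴ = 6.36e11 GeV⁴.
Result: 6.36e11 × 2.082e37 = 1.324e49 Pa.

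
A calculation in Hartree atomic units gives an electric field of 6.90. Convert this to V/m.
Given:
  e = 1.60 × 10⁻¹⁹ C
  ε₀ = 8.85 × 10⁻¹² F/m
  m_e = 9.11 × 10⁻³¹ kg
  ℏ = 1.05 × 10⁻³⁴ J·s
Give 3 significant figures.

One atomic unit of electric field: E_au = E_h/(e a₀) = m_e²e⁵/((4πε₀)³ℏ⁴) = 5.20 × 10¹¹ V/m.
6.90 × 5.20 × 10¹¹ V/m = 3.59 × 10¹² V/m

3.59 × 10¹² V/m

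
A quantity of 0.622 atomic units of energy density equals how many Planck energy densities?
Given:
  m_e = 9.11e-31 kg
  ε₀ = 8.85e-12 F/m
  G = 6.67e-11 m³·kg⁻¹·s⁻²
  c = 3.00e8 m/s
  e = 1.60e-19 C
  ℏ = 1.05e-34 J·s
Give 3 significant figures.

4.00e-101

atomic unit of energy density: u_au = E_h/a₀³ = m_e⁴e¹⁰/((4πε₀)⁵ℏ⁸) = 3.01e13 J/m³
Planck energy density: u_P = c⁷/(ℏG²) = 4.68e113 J/m³
0.622 × 3.01e13 / 4.68e113 = 4.00e-101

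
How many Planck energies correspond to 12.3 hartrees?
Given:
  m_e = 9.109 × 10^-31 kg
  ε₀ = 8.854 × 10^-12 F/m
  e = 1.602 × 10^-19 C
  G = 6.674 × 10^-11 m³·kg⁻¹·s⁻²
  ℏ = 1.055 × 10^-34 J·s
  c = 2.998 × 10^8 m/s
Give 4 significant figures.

2.737 × 10^-26

hartree: E_h = m_e e⁴/(4πε₀ℏ)² = 4.354 × 10^-18 J
Planck energy: E_P = √(ℏc⁵/G) = 1.957 × 10^9 J
12.3 × 4.354 × 10^-18 / 1.957 × 10^9 = 2.737 × 10^-26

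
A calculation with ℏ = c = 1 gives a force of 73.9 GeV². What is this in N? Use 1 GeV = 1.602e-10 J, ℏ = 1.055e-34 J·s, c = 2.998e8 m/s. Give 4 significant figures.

Force is [E]/[L] = [E]²/(ℏc); restore (ℏc)⁻¹.
1 GeV² → 1/(ℏc) × (1 GeV in J)² = 8.114e5 N.
Result: 73.9 × 8.114e5 = 5.996e7 N.

5.996e7 N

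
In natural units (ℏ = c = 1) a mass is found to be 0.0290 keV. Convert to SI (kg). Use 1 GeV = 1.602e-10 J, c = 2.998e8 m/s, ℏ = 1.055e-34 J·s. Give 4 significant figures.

5.169e-35 kg

Mass is [E]/c²; divide by c².
1 GeV → 1/c² × (1 GeV in J) = 1.782e-27 kg.
Convert the energy scale: 0.0290 keV = 2.90e-8 GeV.
Result: 2.90e-8 × 1.782e-27 = 5.169e-35 kg.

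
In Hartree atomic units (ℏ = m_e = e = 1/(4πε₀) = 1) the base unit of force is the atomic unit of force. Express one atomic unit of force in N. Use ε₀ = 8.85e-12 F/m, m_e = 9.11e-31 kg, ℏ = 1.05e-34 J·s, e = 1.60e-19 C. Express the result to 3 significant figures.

F_au = E_h/a₀ = m_e²e⁶/((4πε₀)³ℏ⁴)
E_h = 4.38e-18 J
a₀ = 5.26e-11 m
E_h/a₀ = 8.33e-8 N

8.33e-8 N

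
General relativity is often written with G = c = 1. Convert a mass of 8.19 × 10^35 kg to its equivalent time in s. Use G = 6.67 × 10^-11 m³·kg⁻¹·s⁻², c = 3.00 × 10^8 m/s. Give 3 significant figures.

2.02 s

Mass → time via G/c³.
8.19 × 10^35 kg × (G/c³) = 2.02 s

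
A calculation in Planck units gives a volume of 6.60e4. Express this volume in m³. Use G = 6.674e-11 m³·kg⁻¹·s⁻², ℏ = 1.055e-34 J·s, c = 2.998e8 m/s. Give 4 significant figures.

One Planck volume: V_P = (ℏG/c³)^(3/2) = 4.224e-105 m³.
6.60e4 × 4.224e-105 m³ = 2.788e-100 m³

2.788e-100 m³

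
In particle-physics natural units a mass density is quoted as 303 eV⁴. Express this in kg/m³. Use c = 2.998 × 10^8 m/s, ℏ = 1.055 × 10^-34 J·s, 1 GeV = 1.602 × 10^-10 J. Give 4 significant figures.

Mass density is [E]/(c²[L]³) = [E]⁴/(ℏ³c⁵).
1 GeV⁴ → 1/(ℏ³c⁵) × (1 GeV in J)⁴ = 2.316 × 10^20 kg/m³.
Convert the energy scale: 303 eV⁴ = 3.03 × 10^-34 GeV⁴.
Result: 3.03 × 10^-34 × 2.316 × 10^20 = 7.017 × 10^-14 kg/m³.

7.017 × 10^-14 kg/m³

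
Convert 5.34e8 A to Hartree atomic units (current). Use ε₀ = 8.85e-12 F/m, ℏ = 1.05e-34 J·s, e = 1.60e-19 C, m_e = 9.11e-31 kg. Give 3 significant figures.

atomic unit of electric current: I_au = e E_h/ℏ = m_e e⁵/((4πε₀)²ℏ³) = 6.67e-3 A.
5.34e8 / 6.67e-3 = 8.00e10

8.00e10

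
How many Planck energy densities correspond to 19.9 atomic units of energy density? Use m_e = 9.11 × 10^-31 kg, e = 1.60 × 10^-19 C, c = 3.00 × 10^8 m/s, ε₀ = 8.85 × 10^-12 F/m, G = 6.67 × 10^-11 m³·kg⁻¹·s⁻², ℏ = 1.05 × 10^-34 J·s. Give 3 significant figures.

1.28 × 10^-99

atomic unit of energy density: u_au = E_h/a₀³ = m_e⁴e¹⁰/((4πε₀)⁵ℏ⁸) = 3.01 × 10^13 J/m³
Planck energy density: u_P = c⁷/(ℏG²) = 4.68 × 10^113 J/m³
19.9 × 3.01 × 10^13 / 4.68 × 10^113 = 1.28 × 10^-99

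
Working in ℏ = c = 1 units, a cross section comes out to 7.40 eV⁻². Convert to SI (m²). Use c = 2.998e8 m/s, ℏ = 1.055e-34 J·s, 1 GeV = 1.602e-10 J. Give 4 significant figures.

2.885e-13 m²

Area is [L]² = [E]⁻²·(ℏc)²; restore (ℏc)².
1 GeV⁻² → (ℏc)² × (1 GeV in J)⁻² = 3.898e-32 m².
Convert the energy scale: 7.40 eV⁻² = 7.40e18 GeV⁻².
Result: 7.40e18 × 3.898e-32 = 2.885e-13 m².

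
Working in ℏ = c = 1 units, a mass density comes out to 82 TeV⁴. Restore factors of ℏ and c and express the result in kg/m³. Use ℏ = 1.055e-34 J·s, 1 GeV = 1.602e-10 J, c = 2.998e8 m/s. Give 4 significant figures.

Mass density is [E]/(c²[L]³) = [E]⁴/(ℏ³c⁵).
1 GeV⁴ → 1/(ℏ³c⁵) × (1 GeV in J)⁴ = 2.316e20 kg/m³.
Convert the energy scale: 82 TeV⁴ = 8.20e13 GeV⁴.
Result: 8.20e13 × 2.316e20 = 1.899e34 kg/m³.

1.899e34 kg/m³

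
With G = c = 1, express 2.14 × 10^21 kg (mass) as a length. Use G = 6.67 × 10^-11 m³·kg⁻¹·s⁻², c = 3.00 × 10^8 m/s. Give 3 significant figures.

1.59 × 10^-6 m

In G = c = 1 units mass has dimensions of length; the conversion factor is G/c².
2.14 × 10^21 kg × (G/c²) = 1.59 × 10^-6 m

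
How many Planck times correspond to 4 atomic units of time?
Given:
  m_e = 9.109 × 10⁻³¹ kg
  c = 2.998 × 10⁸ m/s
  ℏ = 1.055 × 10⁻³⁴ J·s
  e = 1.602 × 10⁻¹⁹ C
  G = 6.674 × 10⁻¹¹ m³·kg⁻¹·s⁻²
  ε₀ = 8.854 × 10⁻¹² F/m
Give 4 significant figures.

1.797 × 10²⁷

atomic unit of time: τ_au = (4πε₀)²ℏ³/(m_e e⁴) = 2.423 × 10⁻¹⁷ s
Planck time: t_P = √(ℏG/c⁵) = 5.392 × 10⁻⁴⁴ s
4 × 2.423 × 10⁻¹⁷ / 5.392 × 10⁻⁴⁴ = 1.797 × 10²⁷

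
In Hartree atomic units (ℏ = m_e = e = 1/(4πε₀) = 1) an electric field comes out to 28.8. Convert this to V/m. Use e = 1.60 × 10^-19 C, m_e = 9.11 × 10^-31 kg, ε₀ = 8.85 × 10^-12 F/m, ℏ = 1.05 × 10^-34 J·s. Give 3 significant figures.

1.50 × 10^13 V/m

One atomic unit of electric field: E_au = E_h/(e a₀) = m_e²e⁵/((4πε₀)³ℏ⁴) = 5.20 × 10^11 V/m.
28.8 × 5.20 × 10^11 V/m = 1.50 × 10^13 V/m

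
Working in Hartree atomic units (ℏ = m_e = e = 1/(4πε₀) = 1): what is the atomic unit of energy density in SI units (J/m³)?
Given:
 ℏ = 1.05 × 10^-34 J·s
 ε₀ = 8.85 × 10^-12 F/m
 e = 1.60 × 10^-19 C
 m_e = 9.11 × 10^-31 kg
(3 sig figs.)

Dimensional analysis gives u_au = E_h/a₀³ = m_e⁴e¹⁰/((4πε₀)⁵ℏ⁸).
E_h = 4.38 × 10^-18 J
a₀ = 5.26 × 10^-11 m
E_h/a₀³ = 3.01 × 10^13 J/m³

3.01 × 10^13 J/m³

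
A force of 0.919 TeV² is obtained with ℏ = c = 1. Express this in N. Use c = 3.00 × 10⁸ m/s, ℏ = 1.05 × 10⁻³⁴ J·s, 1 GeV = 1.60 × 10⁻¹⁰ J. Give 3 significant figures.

Force is [E]/[L] = [E]²/(ℏc); restore (ℏc)⁻¹.
1 GeV² → 1/(ℏc) × (1 GeV in J)² = 8.13 × 10⁵ N.
Convert the energy scale: 0.919 TeV² = 9.19 × 10⁵ GeV².
Result: 9.19 × 10⁵ × 8.13 × 10⁵ = 7.47 × 10¹¹ N.

7.47 × 10¹¹ N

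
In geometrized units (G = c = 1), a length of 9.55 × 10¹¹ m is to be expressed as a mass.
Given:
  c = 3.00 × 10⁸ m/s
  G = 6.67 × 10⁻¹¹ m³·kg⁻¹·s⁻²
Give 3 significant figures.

Length → mass via c²/G.
9.55 × 10¹¹ m × (c²/G) = 1.29 × 10³⁹ kg

1.29 × 10³⁹ kg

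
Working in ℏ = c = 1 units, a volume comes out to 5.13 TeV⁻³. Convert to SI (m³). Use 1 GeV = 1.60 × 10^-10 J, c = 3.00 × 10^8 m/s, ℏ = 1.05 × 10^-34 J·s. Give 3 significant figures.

3.91 × 10^-56 m³

Volume is [L]³ = [E]⁻³·(ℏc)³.
1 GeV⁻³ → (ℏc)³ × (1 GeV in J)⁻³ = 7.63 × 10^-48 m³.
Convert the energy scale: 5.13 TeV⁻³ = 5.13 × 10^-9 GeV⁻³.
Result: 5.13 × 10^-9 × 7.63 × 10^-48 = 3.91 × 10^-56 m³.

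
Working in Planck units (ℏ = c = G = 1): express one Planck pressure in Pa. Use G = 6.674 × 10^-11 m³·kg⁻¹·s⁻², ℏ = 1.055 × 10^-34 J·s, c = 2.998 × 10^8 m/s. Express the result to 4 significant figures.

From ℏ = c = G = 1 the pressure scale is p_P = c⁷/(ℏG²).
  = 2.177 × 10^59 / 4.699 × 10^-55
  = 4.632 × 10^113 Pa

4.632 × 10^113 Pa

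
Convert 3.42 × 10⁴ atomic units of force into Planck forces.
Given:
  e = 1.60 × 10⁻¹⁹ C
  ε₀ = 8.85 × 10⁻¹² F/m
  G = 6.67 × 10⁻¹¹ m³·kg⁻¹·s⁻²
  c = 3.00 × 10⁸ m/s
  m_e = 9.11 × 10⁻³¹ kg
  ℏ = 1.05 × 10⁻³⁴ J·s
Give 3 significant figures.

2.35 × 10⁻⁴⁷

atomic unit of force: F_au = E_h/a₀ = m_e²e⁶/((4πε₀)³ℏ⁴) = 8.33 × 10⁻⁸ N
Planck force: F_P = c⁴/G = 1.21 × 10⁴⁴ N
3.42 × 10⁴ × 8.33 × 10⁻⁸ / 1.21 × 10⁴⁴ = 2.35 × 10⁻⁴⁷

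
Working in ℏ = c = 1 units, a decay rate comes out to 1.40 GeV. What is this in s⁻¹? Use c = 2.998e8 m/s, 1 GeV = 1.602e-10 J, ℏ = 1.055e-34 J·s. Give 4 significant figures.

2.126e24 s⁻¹

A rate is [E]/ℏ; divide by ℏ.
1 GeV → 1/ℏ × (1 GeV in J) = 1.518e24 s⁻¹.
Result: 1.40 × 1.518e24 = 2.126e24 s⁻¹.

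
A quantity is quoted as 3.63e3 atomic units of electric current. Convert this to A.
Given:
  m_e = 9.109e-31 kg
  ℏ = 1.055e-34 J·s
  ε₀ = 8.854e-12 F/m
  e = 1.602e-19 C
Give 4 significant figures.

One atomic unit of electric current: I_au = e E_h/ℏ = m_e e⁵/((4πε₀)²ℏ³) = 6.612e-3 A.
3.63e3 × 6.612e-3 A = 24 A

24 A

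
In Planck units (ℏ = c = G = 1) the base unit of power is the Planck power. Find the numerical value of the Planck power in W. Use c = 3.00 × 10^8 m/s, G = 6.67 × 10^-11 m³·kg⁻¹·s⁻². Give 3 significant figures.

P_P = c⁵/G
  = 2.43 × 10^42 / 6.67 × 10^-11
  = 3.64 × 10^52 W

3.64 × 10^52 W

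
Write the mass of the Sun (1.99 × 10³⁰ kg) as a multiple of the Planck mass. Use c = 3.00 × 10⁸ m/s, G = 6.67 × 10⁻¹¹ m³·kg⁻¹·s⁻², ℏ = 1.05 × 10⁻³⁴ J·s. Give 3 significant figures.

9.16 × 10³⁷

Planck mass: m_P = √(ℏc/G) = 2.17 × 10⁻⁸ kg.
1.99 × 10³⁰ / 2.17 × 10⁻⁸ = 9.16 × 10³⁷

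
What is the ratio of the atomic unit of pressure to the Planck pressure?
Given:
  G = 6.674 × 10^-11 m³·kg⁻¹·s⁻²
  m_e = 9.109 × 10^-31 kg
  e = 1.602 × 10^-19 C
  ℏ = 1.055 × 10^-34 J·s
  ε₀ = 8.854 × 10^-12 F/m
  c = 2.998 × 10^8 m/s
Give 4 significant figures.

6.323 × 10^-101

atomic unit of pressure: P_au = E_h/a₀³ = m_e⁴e¹⁰/((4πε₀)⁵ℏ⁸) = 2.929 × 10^13 Pa
Planck pressure: p_P = c⁷/(ℏG²) = 4.632 × 10^113 Pa
ratio = 2.929 × 10^13 / 4.632 × 10^113 = 6.323 × 10^-101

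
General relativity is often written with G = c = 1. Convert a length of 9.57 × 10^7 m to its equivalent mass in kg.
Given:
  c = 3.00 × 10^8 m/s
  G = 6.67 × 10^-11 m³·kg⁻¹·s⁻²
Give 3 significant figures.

1.29 × 10^35 kg

Length → mass via c²/G.
9.57 × 10^7 m × (c²/G) = 1.29 × 10^35 kg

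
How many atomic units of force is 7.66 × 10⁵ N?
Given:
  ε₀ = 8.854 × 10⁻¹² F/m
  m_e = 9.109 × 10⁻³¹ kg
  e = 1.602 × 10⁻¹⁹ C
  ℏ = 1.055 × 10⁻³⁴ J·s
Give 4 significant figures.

9.319 × 10¹²

atomic unit of force: F_au = E_h/a₀ = m_e²e⁶/((4πε₀)³ℏ⁴) = 8.220 × 10⁻⁸ N.
7.66 × 10⁵ / 8.220 × 10⁻⁸ = 9.319 × 10¹²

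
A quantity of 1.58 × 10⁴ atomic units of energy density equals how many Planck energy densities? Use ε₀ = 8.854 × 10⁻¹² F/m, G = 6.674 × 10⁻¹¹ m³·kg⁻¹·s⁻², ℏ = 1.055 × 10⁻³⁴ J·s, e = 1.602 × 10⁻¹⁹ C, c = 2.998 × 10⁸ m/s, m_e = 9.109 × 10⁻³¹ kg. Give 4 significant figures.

9.991 × 10⁻⁹⁷

atomic unit of energy density: u_au = E_h/a₀³ = m_e⁴e¹⁰/((4πε₀)⁵ℏ⁸) = 2.929 × 10¹³ J/m³
Planck energy density: u_P = c⁷/(ℏG²) = 4.632 × 10¹¹³ J/m³
1.58 × 10⁴ × 2.929 × 10¹³ / 4.632 × 10¹¹³ = 9.991 × 10⁻⁹⁷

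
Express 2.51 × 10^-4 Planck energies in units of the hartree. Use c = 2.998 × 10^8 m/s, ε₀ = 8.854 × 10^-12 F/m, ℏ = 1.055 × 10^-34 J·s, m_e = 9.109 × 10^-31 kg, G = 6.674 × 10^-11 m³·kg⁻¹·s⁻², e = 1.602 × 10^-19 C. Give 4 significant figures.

1.128 × 10^23

Planck energy: E_P = √(ℏc⁵/G) = 1.957 × 10^9 J
hartree: E_h = m_e e⁴/(4πε₀ℏ)² = 4.354 × 10^-18 J
2.51 × 10^-4 × 1.957 × 10^9 / 4.354 × 10^-18 = 1.128 × 10^23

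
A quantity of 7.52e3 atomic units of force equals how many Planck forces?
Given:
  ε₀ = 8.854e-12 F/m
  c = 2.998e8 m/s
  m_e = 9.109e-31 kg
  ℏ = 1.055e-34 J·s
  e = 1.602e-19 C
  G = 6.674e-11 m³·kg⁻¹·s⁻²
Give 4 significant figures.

atomic unit of force: F_au = E_h/a₀ = m_e²e⁶/((4πε₀)³ℏ⁴) = 8.220e-8 N
Planck force: F_P = c⁴/G = 1.210e44 N
7.52e3 × 8.220e-8 / 1.210e44 = 5.107e-48

5.107e-48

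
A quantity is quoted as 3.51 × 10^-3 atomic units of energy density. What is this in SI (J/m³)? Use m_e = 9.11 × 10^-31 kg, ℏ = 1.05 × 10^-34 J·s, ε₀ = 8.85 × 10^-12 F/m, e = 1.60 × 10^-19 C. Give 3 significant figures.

One atomic unit of energy density: u_au = E_h/a₀³ = m_e⁴e¹⁰/((4πε₀)⁵ℏ⁸) = 3.01 × 10^13 J/m³.
3.51 × 10^-3 × 3.01 × 10^13 J/m³ = 1.06 × 10^11 J/m³

1.06 × 10^11 J/m³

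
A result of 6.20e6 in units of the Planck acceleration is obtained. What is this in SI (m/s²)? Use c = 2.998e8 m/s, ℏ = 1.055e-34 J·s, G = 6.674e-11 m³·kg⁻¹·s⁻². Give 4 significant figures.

One Planck acceleration: a_P = √(c⁷/(ℏG)) = 5.560e51 m/s².
6.20e6 × 5.560e51 m/s² = 3.447e58 m/s²

3.447e58 m/s²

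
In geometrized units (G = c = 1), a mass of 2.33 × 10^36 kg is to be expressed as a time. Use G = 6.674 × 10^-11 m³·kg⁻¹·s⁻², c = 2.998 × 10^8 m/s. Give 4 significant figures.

5.771 s

Mass → time via G/c³.
2.33 × 10^36 kg × (G/c³) = 5.771 s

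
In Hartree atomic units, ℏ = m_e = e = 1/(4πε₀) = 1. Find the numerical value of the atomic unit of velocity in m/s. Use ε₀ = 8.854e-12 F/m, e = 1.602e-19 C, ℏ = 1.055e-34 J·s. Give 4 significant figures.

2.186e6 m/s

Dimensional analysis gives v_au = e²/(4πε₀ℏ).
  = 2.566e-38 / 1.174e-44
  = 2.186e6 m/s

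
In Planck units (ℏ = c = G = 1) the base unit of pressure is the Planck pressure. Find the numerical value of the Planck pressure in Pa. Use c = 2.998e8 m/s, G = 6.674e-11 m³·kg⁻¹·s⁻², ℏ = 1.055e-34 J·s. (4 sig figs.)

p_P = c⁷/(ℏG²)
  = 2.177e59 / 4.699e-55
  = 4.632e113 Pa

4.632e113 Pa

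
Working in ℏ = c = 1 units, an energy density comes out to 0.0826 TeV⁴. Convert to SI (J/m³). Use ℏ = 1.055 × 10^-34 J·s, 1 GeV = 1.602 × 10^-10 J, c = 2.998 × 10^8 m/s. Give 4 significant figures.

[E]/[L]³ = [E]⁴/(ℏc)³; restore (ℏc)⁻³.
1 GeV⁴ → 1/(ℏc)³ × (1 GeV in J)⁴ = 2.082 × 10^37 J/m³.
Convert the energy scale: 0.0826 TeV⁴ = 8.26 × 10^10 GeV⁴.
Result: 8.26 × 10^10 × 2.082 × 10^37 = 1.719 × 10^48 J/m³.

1.719 × 10^48 J/m³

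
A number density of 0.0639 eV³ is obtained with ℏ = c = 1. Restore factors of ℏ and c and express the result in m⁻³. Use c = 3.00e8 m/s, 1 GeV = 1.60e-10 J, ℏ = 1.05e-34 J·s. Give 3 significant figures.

8.37e18 m⁻³

Number density is [L]⁻³ = [E]³/(ℏc)³.
1 GeV³ → 1/(ℏc)³ × (1 GeV in J)³ = 1.31e47 m⁻³.
Convert the energy scale: 0.0639 eV³ = 6.39e-29 GeV³.
Result: 6.39e-29 × 1.31e47 = 8.37e18 m⁻³.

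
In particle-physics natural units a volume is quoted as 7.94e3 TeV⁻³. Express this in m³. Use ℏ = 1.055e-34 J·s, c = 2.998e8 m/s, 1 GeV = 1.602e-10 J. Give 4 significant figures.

Volume is [L]³ = [E]⁻³·(ℏc)³.
1 GeV⁻³ → (ℏc)³ × (1 GeV in J)⁻³ = 7.696e-48 m³.
Convert the energy scale: 7.94e3 TeV⁻³ = 7.94e-6 GeV⁻³.
Result: 7.94e-6 × 7.696e-48 = 6.111e-53 m³.

6.111e-53 m³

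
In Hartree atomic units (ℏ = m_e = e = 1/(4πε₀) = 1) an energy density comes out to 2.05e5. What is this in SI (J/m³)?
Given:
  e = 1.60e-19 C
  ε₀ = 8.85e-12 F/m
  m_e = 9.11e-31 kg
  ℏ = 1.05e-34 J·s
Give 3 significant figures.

6.18e18 J/m³

One atomic unit of energy density: u_au = E_h/a₀³ = m_e⁴e¹⁰/((4πε₀)⁵ℏ⁸) = 3.01e13 J/m³.
2.05e5 × 3.01e13 J/m³ = 6.18e18 J/m³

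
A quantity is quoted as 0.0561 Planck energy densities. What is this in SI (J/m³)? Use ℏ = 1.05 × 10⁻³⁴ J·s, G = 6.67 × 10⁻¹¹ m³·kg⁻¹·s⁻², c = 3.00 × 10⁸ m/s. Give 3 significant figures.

2.63 × 10¹¹² J/m³

One Planck energy density: u_P = c⁷/(ℏG²) = 4.68 × 10¹¹³ J/m³.
0.0561 × 4.68 × 10¹¹³ J/m³ = 2.63 × 10¹¹² J/m³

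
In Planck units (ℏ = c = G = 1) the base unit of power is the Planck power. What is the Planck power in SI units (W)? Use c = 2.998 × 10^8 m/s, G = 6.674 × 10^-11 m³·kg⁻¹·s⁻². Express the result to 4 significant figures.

3.629 × 10^52 W

P_P = c⁵/G
  = 2.422 × 10^42 / 6.674 × 10^-11
  = 3.629 × 10^52 W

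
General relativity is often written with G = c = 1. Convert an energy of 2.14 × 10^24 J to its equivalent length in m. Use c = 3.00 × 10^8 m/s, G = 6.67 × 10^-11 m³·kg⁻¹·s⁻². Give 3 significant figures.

Energy → length via G/c⁴.
2.14 × 10^24 J × (G/c⁴) = 1.76 × 10^-20 m

1.76 × 10^-20 m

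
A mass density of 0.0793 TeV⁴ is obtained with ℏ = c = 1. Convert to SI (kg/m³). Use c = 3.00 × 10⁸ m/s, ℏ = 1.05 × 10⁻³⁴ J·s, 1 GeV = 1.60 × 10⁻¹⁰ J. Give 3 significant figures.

1.85 × 10³¹ kg/m³

Mass density is [E]/(c²[L]³) = [E]⁴/(ℏ³c⁵).
1 GeV⁴ → 1/(ℏ³c⁵) × (1 GeV in J)⁴ = 2.33 × 10²⁰ kg/m³.
Convert the energy scale: 0.0793 TeV⁴ = 7.93 × 10¹⁰ GeV⁴.
Result: 7.93 × 10¹⁰ × 2.33 × 10²⁰ = 1.85 × 10³¹ kg/m³.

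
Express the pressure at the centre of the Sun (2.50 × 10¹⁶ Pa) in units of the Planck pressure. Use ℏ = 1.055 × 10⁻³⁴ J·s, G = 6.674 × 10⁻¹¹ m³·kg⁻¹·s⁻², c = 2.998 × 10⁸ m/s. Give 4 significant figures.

Planck pressure: p_P = c⁷/(ℏG²) = 4.632 × 10¹¹³ Pa.
2.50 × 10¹⁶ / 4.632 × 10¹¹³ = 5.397 × 10⁻⁹⁸

5.397 × 10⁻⁹⁸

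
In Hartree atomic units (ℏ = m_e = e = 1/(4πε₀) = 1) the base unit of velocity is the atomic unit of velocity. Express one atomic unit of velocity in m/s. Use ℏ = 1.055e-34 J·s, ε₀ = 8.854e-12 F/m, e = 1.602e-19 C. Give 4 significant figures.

v_au = e²/(4πε₀ℏ)
  = 2.566e-38 / 1.174e-44
  = 2.186e6 m/s

2.186e6 m/s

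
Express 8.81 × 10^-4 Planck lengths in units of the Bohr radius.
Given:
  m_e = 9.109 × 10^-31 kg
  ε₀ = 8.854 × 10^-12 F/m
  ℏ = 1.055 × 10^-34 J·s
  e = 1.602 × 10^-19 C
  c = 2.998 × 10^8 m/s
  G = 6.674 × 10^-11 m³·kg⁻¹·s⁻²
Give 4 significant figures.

Planck length: ℓ_P = √(ℏG/c³) = 1.616 × 10^-35 m
Bohr radius: a₀ = 4πε₀ℏ²/(m_e e²) = 5.297 × 10^-11 m
8.81 × 10^-4 × 1.616 × 10^-35 / 5.297 × 10^-11 = 2.688 × 10^-28

2.688 × 10^-28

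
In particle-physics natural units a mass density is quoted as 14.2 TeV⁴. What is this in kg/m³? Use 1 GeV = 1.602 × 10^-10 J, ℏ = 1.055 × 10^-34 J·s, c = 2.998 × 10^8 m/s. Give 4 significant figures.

3.289 × 10^33 kg/m³

Mass density is [E]/(c²[L]³) = [E]⁴/(ℏ³c⁵).
1 GeV⁴ → 1/(ℏ³c⁵) × (1 GeV in J)⁴ = 2.316 × 10^20 kg/m³.
Convert the energy scale: 14.2 TeV⁴ = 1.42 × 10^13 GeV⁴.
Result: 1.42 × 10^13 × 2.316 × 10^20 = 3.289 × 10^33 kg/m³.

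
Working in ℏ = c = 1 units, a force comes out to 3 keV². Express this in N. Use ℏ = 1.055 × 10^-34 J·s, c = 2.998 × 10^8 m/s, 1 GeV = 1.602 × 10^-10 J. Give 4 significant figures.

Force is [E]/[L] = [E]²/(ℏc); restore (ℏc)⁻¹.
1 GeV² → 1/(ℏc) × (1 GeV in J)² = 8.114 × 10^5 N.
Convert the energy scale: 3 keV² = 3.00 × 10^-12 GeV².
Result: 3.00 × 10^-12 × 8.114 × 10^5 = 2.434 × 10^-6 N.

2.434 × 10^-6 N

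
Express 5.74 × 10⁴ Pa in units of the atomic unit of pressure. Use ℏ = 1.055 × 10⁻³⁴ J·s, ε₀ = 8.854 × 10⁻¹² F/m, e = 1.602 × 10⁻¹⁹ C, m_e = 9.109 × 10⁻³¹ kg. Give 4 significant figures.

atomic unit of pressure: P_au = E_h/a₀³ = m_e⁴e¹⁰/((4πε₀)⁵ℏ⁸) = 2.929 × 10¹³ Pa.
5.74 × 10⁴ / 2.929 × 10¹³ = 1.960 × 10⁻⁹

1.960 × 10⁻⁹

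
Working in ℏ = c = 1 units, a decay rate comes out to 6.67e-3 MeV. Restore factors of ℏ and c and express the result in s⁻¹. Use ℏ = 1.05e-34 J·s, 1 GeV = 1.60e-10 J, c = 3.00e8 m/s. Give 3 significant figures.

A rate is [E]/ℏ; divide by ℏ.
1 GeV → 1/ℏ × (1 GeV in J) = 1.52e24 s⁻¹.
Convert the energy scale: 6.67e-3 MeV = 6.67e-6 GeV.
Result: 6.67e-6 × 1.52e24 = 1.02e19 s⁻¹.

1.02e19 s⁻¹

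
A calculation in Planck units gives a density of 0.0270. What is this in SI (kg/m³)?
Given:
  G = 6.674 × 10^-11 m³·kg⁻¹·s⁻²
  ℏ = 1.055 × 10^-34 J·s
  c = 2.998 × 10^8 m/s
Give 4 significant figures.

One Planck density: ρ_P = c⁵/(ℏG²) = 5.154 × 10^96 kg/m³.
0.0270 × 5.154 × 10^96 kg/m³ = 1.392 × 10^95 kg/m³

1.392 × 10^95 kg/m³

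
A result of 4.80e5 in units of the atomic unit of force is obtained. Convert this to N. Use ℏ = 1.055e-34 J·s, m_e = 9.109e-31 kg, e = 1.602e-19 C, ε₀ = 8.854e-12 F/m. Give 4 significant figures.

One atomic unit of force: F_au = E_h/a₀ = m_e²e⁶/((4πε₀)³ℏ⁴) = 8.220e-8 N.
4.80e5 × 8.220e-8 N = 0.03945 N

0.03945 N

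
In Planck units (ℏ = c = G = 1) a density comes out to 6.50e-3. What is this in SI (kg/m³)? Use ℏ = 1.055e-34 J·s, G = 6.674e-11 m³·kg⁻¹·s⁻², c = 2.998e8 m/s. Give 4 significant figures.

3.350e94 kg/m³

One Planck density: ρ_P = c⁵/(ℏG²) = 5.154e96 kg/m³.
6.50e-3 × 5.154e96 kg/m³ = 3.350e94 kg/m³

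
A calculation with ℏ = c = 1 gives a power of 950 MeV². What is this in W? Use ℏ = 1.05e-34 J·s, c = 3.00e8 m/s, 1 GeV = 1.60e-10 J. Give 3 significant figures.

Power is [E]/[T] = [E]²/ℏ.
1 GeV² → 1/ℏ × (1 GeV in J)² = 2.44e14 W.
Convert the energy scale: 950 MeV² = 9.50e-4 GeV².
Result: 9.50e-4 × 2.44e14 = 2.32e11 W.

2.32e11 W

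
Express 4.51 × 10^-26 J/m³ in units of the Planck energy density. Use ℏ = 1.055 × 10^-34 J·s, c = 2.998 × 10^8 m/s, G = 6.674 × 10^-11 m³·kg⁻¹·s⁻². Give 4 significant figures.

9.736 × 10^-140

Planck energy density: u_P = c⁷/(ℏG²) = 4.632 × 10^113 J/m³.
4.51 × 10^-26 / 4.632 × 10^113 = 9.736 × 10^-140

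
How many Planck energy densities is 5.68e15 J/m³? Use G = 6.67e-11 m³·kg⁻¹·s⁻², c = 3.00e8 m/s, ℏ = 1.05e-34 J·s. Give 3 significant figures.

Planck energy density: u_P = c⁷/(ℏG²) = 4.68e113 J/m³.
5.68e15 / 4.68e113 = 1.21e-98

1.21e-98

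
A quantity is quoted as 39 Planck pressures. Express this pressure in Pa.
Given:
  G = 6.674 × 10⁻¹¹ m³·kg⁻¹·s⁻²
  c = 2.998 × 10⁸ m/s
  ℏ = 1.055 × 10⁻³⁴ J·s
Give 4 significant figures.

One Planck pressure: p_P = c⁷/(ℏG²) = 4.632 × 10¹¹³ Pa.
39 × 4.632 × 10¹¹³ Pa = 1.807 × 10¹¹⁵ Pa

1.807 × 10¹¹⁵ Pa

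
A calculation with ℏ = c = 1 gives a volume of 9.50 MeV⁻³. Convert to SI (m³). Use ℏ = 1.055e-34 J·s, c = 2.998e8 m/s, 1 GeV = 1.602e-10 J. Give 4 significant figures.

7.311e-38 m³

Volume is [L]³ = [E]⁻³·(ℏc)³.
1 GeV⁻³ → (ℏc)³ × (1 GeV in J)⁻³ = 7.696e-48 m³.
Convert the energy scale: 9.50 MeV⁻³ = 9.50e9 GeV⁻³.
Result: 9.50e9 × 7.696e-48 = 7.311e-38 m³.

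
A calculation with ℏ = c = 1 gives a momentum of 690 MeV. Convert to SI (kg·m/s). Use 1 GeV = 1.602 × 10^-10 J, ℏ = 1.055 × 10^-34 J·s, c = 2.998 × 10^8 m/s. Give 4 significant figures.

Momentum is [E]/c; divide by c.
1 GeV → 1/c × (1 GeV in J) = 5.344 × 10^-19 kg·m/s.
Convert the energy scale: 690 MeV = 0.690 GeV.
Result: 0.690 × 5.344 × 10^-19 = 3.687 × 10^-19 kg·m/s.

3.687 × 10^-19 kg·m/s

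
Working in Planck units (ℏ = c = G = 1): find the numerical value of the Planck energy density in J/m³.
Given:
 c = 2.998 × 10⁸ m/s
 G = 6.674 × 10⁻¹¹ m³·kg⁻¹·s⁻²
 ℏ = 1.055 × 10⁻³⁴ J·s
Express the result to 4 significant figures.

Dimensional analysis gives u_P = c⁷/(ℏG²).
  = 2.177 × 10⁵⁹ / 4.699 × 10⁻⁵⁵
  = 4.632 × 10¹¹³ J/m³

4.632 × 10¹¹³ J/m³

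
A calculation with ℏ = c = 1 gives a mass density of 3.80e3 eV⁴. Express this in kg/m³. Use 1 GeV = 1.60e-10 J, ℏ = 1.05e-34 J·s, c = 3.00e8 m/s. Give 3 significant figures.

8.85e-13 kg/m³

Mass density is [E]/(c²[L]³) = [E]⁴/(ℏ³c⁵).
1 GeV⁴ → 1/(ℏ³c⁵) × (1 GeV in J)⁴ = 2.33e20 kg/m³.
Convert the energy scale: 3.80e3 eV⁴ = 3.80e-33 GeV⁴.
Result: 3.80e-33 × 2.33e20 = 8.85e-13 kg/m³.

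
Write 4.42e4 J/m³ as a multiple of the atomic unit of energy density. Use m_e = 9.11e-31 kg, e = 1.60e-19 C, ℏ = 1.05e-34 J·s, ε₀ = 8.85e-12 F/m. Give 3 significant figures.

atomic unit of energy density: u_au = E_h/a₀³ = m_e⁴e¹⁰/((4πε₀)⁵ℏ⁸) = 3.01e13 J/m³.
4.42e4 / 3.01e13 = 1.47e-9

1.47e-9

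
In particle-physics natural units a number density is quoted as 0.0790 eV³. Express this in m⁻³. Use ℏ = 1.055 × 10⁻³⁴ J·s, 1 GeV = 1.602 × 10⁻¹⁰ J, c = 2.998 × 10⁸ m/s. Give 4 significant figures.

1.027 × 10¹⁹ m⁻³

Number density is [L]⁻³ = [E]³/(ℏc)³.
1 GeV³ → 1/(ℏc)³ × (1 GeV in J)³ = 1.299 × 10⁴⁷ m⁻³.
Convert the energy scale: 0.0790 eV³ = 7.90 × 10⁻²⁹ GeV³.
Result: 7.90 × 10⁻²⁹ × 1.299 × 10⁴⁷ = 1.027 × 10¹⁹ m⁻³.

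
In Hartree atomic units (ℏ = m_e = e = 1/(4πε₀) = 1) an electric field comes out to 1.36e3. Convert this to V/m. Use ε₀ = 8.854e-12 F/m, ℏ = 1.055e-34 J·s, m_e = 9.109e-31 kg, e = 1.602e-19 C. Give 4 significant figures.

6.978e14 V/m

One atomic unit of electric field: E_au = E_h/(e a₀) = m_e²e⁵/((4πε₀)³ℏ⁴) = 5.131e11 V/m.
1.36e3 × 5.131e11 V/m = 6.978e14 V/m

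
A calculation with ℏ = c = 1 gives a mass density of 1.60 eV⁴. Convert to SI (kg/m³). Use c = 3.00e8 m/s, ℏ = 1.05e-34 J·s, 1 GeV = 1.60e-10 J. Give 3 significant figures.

3.73e-16 kg/m³

Mass density is [E]/(c²[L]³) = [E]⁴/(ℏ³c⁵).
1 GeV⁴ → 1/(ℏ³c⁵) × (1 GeV in J)⁴ = 2.33e20 kg/m³.
Convert the energy scale: 1.60 eV⁴ = 1.60e-36 GeV⁴.
Result: 1.60e-36 × 2.33e20 = 3.73e-16 kg/m³.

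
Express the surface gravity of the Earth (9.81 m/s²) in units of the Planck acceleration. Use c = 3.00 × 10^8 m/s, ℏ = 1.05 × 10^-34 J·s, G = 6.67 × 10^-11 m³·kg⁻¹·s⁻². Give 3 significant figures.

1.76 × 10^-51

Planck acceleration: a_P = √(c⁷/(ℏG)) = 5.59 × 10^51 m/s².
9.81 / 5.59 × 10^51 = 1.76 × 10^-51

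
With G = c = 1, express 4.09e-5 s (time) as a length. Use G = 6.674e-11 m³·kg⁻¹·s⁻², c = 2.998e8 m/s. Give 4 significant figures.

Time → length via c.
4.09e-5 s × (c) = 1.226e4 m

1.226e4 m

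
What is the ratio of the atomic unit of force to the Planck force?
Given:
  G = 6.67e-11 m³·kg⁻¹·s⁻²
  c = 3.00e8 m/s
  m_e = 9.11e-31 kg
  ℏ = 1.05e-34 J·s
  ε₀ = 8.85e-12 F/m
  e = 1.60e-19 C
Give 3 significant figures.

6.86e-52

atomic unit of force: F_au = E_h/a₀ = m_e²e⁶/((4πε₀)³ℏ⁴) = 8.33e-8 N
Planck force: F_P = c⁴/G = 1.21e44 N
ratio = 8.33e-8 / 1.21e44 = 6.86e-52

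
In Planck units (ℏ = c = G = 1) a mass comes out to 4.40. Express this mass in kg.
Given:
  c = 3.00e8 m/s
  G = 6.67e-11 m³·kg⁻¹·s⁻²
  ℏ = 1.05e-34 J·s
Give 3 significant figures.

One Planck mass: m_P = √(ℏc/G) = 2.17e-8 kg.
4.40 × 2.17e-8 kg = 9.56e-8 kg

9.56e-8 kg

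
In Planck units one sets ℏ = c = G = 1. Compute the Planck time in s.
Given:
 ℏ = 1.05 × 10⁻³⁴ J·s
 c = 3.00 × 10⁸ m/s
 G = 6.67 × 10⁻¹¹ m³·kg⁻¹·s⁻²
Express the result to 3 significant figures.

5.37 × 10⁻⁴⁴ s

t_P = √(ℏG/c⁵)
  = √(2.88 × 10⁻⁸⁷)
  = 5.37 × 10⁻⁴⁴ s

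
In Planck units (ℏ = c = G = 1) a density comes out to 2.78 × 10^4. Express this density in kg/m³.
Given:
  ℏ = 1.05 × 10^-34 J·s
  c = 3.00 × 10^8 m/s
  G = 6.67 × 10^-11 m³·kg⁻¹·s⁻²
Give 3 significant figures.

One Planck density: ρ_P = c⁵/(ℏG²) = 5.20 × 10^96 kg/m³.
2.78 × 10^4 × 5.20 × 10^96 kg/m³ = 1.45 × 10^101 kg/m³

1.45 × 10^101 kg/m³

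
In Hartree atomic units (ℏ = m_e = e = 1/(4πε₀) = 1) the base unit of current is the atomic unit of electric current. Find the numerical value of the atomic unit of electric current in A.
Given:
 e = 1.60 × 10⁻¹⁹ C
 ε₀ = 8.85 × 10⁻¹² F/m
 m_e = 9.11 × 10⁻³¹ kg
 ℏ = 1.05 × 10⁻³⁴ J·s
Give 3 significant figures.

6.67 × 10⁻³ A

I_au = e E_h/ℏ = m_e e⁵/((4πε₀)²ℏ³)
E_h = 4.38 × 10⁻¹⁸ J
e·E_h/ℏ = 6.67 × 10⁻³ A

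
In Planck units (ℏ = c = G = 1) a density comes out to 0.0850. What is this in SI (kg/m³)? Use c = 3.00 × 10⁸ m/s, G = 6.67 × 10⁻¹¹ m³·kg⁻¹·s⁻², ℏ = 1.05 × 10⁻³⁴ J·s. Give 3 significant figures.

4.42 × 10⁹⁵ kg/m³

One Planck density: ρ_P = c⁵/(ℏG²) = 5.20 × 10⁹⁶ kg/m³.
0.0850 × 5.20 × 10⁹⁶ kg/m³ = 4.42 × 10⁹⁵ kg/m³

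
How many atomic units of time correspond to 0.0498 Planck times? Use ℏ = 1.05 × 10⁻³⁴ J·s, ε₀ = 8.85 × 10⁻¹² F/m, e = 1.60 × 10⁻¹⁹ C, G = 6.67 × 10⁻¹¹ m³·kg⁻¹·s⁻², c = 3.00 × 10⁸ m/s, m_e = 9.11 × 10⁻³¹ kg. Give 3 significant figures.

Planck time: t_P = √(ℏG/c⁵) = 5.37 × 10⁻⁴⁴ s
atomic unit of time: τ_au = (4πε₀)²ℏ³/(m_e e⁴) = 2.40 × 10⁻¹⁷ s
0.0498 × 5.37 × 10⁻⁴⁴ / 2.40 × 10⁻¹⁷ = 1.11 × 10⁻²⁸

1.11 × 10⁻²⁸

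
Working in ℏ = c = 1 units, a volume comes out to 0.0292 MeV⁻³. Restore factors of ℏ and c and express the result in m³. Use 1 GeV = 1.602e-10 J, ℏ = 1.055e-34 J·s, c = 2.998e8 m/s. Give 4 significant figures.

2.247e-40 m³

Volume is [L]³ = [E]⁻³·(ℏc)³.
1 GeV⁻³ → (ℏc)³ × (1 GeV in J)⁻³ = 7.696e-48 m³.
Convert the energy scale: 0.0292 MeV⁻³ = 2.92e7 GeV⁻³.
Result: 2.92e7 × 7.696e-48 = 2.247e-40 m³.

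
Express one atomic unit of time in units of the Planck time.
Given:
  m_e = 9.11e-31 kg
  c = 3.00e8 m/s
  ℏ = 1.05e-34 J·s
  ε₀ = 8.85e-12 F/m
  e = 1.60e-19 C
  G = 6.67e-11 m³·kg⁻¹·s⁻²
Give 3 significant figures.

4.47e26

atomic unit of time: τ_au = (4πε₀)²ℏ³/(m_e e⁴) = 2.40e-17 s
Planck time: t_P = √(ℏG/c⁵) = 5.37e-44 s
ratio = 2.40e-17 / 5.37e-44 = 4.47e26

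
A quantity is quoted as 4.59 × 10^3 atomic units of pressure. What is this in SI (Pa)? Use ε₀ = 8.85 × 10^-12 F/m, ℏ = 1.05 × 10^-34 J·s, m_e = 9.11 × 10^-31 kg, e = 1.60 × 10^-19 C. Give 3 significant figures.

1.38 × 10^17 Pa

One atomic unit of pressure: P_au = E_h/a₀³ = m_e⁴e¹⁰/((4πε₀)⁵ℏ⁸) = 3.01 × 10^13 Pa.
4.59 × 10^3 × 3.01 × 10^13 Pa = 1.38 × 10^17 Pa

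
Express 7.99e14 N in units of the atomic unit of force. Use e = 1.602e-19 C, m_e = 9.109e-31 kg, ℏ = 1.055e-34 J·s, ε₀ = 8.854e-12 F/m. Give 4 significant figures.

atomic unit of force: F_au = E_h/a₀ = m_e²e⁶/((4πε₀)³ℏ⁴) = 8.220e-8 N.
7.99e14 / 8.220e-8 = 9.720e21

9.720e21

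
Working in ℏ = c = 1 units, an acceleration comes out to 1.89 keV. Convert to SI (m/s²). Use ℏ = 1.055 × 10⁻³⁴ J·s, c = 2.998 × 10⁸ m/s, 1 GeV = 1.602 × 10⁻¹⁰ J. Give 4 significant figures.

8.604 × 10²⁶ m/s²

Acceleration is [L]/[T]² = c·[E]/ℏ.
1 GeV → c/ℏ × (1 GeV in J) = 4.552 × 10³² m/s².
Convert the energy scale: 1.89 keV = 1.89 × 10⁻⁶ GeV.
Result: 1.89 × 10⁻⁶ × 4.552 × 10³² = 8.604 × 10²⁶ m/s².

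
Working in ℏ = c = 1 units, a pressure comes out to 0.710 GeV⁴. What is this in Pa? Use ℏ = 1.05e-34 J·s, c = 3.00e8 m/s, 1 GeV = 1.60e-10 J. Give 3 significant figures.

1.49e37 Pa

Pressure is [E]/[L]³ = [E]⁴/(ℏc)³.
1 GeV⁴ → 1/(ℏc)³ × (1 GeV in J)⁴ = 2.10e37 Pa.
Result: 0.710 × 2.10e37 = 1.49e37 Pa.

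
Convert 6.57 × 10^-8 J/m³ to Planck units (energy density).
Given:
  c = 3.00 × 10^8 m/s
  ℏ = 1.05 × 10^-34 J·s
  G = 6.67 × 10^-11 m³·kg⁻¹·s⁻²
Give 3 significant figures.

1.40 × 10^-121

Planck energy density: u_P = c⁷/(ℏG²) = 4.68 × 10^113 J/m³.
6.57 × 10^-8 / 4.68 × 10^113 = 1.40 × 10^-121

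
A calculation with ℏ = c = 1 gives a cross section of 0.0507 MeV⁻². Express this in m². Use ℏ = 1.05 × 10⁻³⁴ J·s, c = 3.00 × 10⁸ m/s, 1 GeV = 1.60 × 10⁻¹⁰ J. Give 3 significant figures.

1.97 × 10⁻²⁷ m²

Area is [L]² = [E]⁻²·(ℏc)²; restore (ℏc)².
1 GeV⁻² → (ℏc)² × (1 GeV in J)⁻² = 3.88 × 10⁻³² m².
Convert the energy scale: 0.0507 MeV⁻² = 5.07 × 10⁴ GeV⁻².
Result: 5.07 × 10⁴ × 3.88 × 10⁻³² = 1.97 × 10⁻²⁷ m².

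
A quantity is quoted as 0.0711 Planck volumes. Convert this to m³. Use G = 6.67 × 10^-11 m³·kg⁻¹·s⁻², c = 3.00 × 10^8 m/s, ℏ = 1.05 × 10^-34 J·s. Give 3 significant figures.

2.97 × 10^-106 m³

One Planck volume: V_P = (ℏG/c³)^(3/2) = 4.18 × 10^-105 m³.
0.0711 × 4.18 × 10^-105 m³ = 2.97 × 10^-106 m³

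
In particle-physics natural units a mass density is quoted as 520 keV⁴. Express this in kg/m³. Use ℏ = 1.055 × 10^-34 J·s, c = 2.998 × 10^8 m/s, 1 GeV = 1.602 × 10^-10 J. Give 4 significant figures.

0.1204 kg/m³

Mass density is [E]/(c²[L]³) = [E]⁴/(ℏ³c⁵).
1 GeV⁴ → 1/(ℏ³c⁵) × (1 GeV in J)⁴ = 2.316 × 10^20 kg/m³.
Convert the energy scale: 520 keV⁴ = 5.20 × 10^-22 GeV⁴.
Result: 5.20 × 10^-22 × 2.316 × 10^20 = 0.1204 kg/m³.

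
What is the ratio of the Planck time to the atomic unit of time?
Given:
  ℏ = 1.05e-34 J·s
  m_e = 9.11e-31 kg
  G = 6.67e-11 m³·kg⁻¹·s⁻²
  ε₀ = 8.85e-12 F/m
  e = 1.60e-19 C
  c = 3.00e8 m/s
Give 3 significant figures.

2.24e-27

Planck time: t_P = √(ℏG/c⁵) = 5.37e-44 s
atomic unit of time: τ_au = (4πε₀)²ℏ³/(m_e e⁴) = 2.40e-17 s
ratio = 5.37e-44 / 2.40e-17 = 2.24e-27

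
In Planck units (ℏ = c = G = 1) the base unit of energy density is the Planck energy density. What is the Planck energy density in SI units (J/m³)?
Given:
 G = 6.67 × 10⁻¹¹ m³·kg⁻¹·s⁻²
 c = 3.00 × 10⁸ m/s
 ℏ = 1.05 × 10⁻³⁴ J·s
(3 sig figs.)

u_P = c⁷/(ℏG²)
  = 2.19 × 10⁵⁹ / 4.67 × 10⁻⁵⁵
  = 4.68 × 10¹¹³ J/m³

4.68 × 10¹¹³ J/m³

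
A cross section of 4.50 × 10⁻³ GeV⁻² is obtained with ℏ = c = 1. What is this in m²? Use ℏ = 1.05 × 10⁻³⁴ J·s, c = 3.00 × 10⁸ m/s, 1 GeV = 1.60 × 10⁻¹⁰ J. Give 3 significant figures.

Area is [L]² = [E]⁻²·(ℏc)²; restore (ℏc)².
1 GeV⁻² → (ℏc)² × (1 GeV in J)⁻² = 3.88 × 10⁻³² m².
Result: 4.50 × 10⁻³ × 3.88 × 10⁻³² = 1.74 × 10⁻³⁴ m².

1.74 × 10⁻³⁴ m²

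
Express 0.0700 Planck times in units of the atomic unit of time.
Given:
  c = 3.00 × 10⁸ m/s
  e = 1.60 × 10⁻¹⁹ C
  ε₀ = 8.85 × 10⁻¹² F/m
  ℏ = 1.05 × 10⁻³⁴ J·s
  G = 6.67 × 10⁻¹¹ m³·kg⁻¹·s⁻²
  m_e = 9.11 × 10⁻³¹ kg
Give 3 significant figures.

1.57 × 10⁻²⁸

Planck time: t_P = √(ℏG/c⁵) = 5.37 × 10⁻⁴⁴ s
atomic unit of time: τ_au = (4πε₀)²ℏ³/(m_e e⁴) = 2.40 × 10⁻¹⁷ s
0.0700 × 5.37 × 10⁻⁴⁴ / 2.40 × 10⁻¹⁷ = 1.57 × 10⁻²⁸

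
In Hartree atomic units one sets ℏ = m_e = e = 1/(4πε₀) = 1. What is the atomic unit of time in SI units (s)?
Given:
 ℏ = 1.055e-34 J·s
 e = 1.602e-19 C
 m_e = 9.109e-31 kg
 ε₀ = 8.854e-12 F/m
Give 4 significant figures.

τ_au = (4πε₀)²ℏ³/(m_e e⁴)
E_h = 4.354e-18 J
ℏ/E_h = 2.423e-17 s

2.423e-17 s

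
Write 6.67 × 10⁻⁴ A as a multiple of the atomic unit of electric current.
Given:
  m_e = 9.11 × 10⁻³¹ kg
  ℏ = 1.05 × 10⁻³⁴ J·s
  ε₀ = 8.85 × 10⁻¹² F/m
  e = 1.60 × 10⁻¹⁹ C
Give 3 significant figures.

atomic unit of electric current: I_au = e E_h/ℏ = m_e e⁵/((4πε₀)²ℏ³) = 6.67 × 10⁻³ A.
6.67 × 10⁻⁴ / 6.67 × 10⁻³ = 0.100

0.100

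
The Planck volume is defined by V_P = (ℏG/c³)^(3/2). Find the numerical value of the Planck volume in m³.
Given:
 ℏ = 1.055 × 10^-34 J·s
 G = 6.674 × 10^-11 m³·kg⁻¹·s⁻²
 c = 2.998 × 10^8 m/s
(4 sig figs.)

4.224 × 10^-105 m³

V_P = (ℏG/c³)^(3/2)
  = √(1.784 × 10^-209)
  = 4.224 × 10^-105 m³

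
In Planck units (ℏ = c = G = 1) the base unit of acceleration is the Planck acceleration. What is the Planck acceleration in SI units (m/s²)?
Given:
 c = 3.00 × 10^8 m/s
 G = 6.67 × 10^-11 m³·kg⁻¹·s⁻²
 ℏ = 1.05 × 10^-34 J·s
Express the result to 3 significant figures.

a_P = √(c⁷/(ℏG))
  = √(3.12 × 10^103)
  = 5.59 × 10^51 m/s²

5.59 × 10^51 m/s²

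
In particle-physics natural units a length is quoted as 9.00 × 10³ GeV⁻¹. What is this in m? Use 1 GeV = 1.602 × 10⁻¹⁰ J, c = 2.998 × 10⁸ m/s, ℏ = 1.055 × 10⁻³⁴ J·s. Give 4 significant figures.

1.777 × 10⁻¹² m

A length is [E]⁻¹ in ℏ=c=1; restore one factor of ℏc.
1 GeV⁻¹ → ℏc × (1 GeV in J)⁻¹ = 1.974 × 10⁻¹⁶ m.
Result: 9.00 × 10³ × 1.974 × 10⁻¹⁶ = 1.777 × 10⁻¹² m.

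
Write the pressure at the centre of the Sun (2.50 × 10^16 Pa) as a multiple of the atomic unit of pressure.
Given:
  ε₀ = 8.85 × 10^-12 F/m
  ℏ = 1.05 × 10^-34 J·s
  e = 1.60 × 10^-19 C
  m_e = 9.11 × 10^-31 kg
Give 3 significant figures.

830

atomic unit of pressure: P_au = E_h/a₀³ = m_e⁴e¹⁰/((4πε₀)⁵ℏ⁸) = 3.01 × 10^13 Pa.
2.50 × 10^16 / 3.01 × 10^13 = 830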